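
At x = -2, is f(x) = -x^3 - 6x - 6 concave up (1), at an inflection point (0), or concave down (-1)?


Concavity is determined by the sign of f''(x).
f(x) = -x^3 - 6x - 6
f'(x) = -3x^2 - 6
f''(x) = -6x
f''(-2) = -6 * (-2) + 0
= 12 + 0
= 12
Since f''(-2) > 0, the function is concave up (1)

1


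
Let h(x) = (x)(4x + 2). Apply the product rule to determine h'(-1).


Let u(x) = x and v(x) = 4x + 2
u'(x) = 1
v'(x) = 4
Product rule: h'(x) = u'(x)*v(x) + u(x)*v'(x)
= 1 * (4x + 2) + (x) * 4
At x = -1:
u(-1) = 1 * (-1) + 0 = -1
v(-1) = 4 * (-1) + 2 = -2
h'(-1) = 1 * (-2) + (-1) * 4
= -2 - 4
= -6

-6


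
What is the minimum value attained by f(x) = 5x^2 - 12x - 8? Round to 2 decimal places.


For a quadratic f(x) = ax^2 + bx + c with a > 0, the minimum is at the vertex.
Vertex x-coordinate: x = -b/(2a)
x = -(-12) / (2 * 5)
x = 12/10 = 6/5
Substitute back to find the minimum value:
f(6/5) = 5 * (6/5)^2 - 12 * (6/5) - 8
= 36/5 - 72/5 - 8
= -76/5 = -15.20

-15.20


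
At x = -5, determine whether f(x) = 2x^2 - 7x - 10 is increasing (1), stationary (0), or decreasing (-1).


Compute f'(x) to determine behavior:
f'(x) = 4x - 7
f'(-5) = 4 * (-5) - 7
= -20 - 7
= -27
Since f'(-5) < 0, the function is decreasing (-1)

-1


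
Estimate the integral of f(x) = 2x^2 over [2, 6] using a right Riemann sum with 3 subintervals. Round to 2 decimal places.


Right Riemann sum uses right endpoints of each subinterval.
Interval: [2, 6], n = 3
dx = (6 - 2) / 3 = 4/3
Right endpoints: [10/3, 14/3, 6]
f values: [200/9, 392/9, 72]
Sum = dx * (sum of f values)
= 4/3 * 1240/9
= 4960/27 ≈ 183.70

183.70


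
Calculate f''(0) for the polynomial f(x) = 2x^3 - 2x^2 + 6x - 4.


First derivative:
f'(x) = 6x^2 - 4x + 6
Second derivative:
f''(x) = 12x - 4
Substitute x = 0:
f''(0) = 12 * 0 - 4
= 0 - 4
= -4

-4


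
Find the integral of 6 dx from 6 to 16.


The integral of a constant k over [a, b] equals k * (b - a).
integral from 6 to 16 of 6 dx
= 6 * (16 - 6)
= 6 * 10
= 60

60


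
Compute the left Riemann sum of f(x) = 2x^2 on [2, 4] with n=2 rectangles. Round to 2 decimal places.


Left Riemann sum uses left endpoints of each subinterval.
Interval: [2, 4], n = 2
dx = (4 - 2) / 2 = 1
Left endpoints: [2, 3]
f values: [8, 18]
Sum = dx * (sum of f values)
= 1 * 26
= 26 = 26.00

26.00


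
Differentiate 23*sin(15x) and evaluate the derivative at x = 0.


Apply the chain rule to differentiate 23*sin(15x):
d/dx [23*sin(15x)]
= 23 * cos(15x) * d/dx(15x)
= 23 * 15 * cos(15x)
= 345 * cos(15x)
Evaluate at x = 0:
= 345 * cos(0)
= 345 * 1
= 345

345


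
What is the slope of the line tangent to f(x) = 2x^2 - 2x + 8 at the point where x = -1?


The slope of the tangent line equals f'(x) at the point.
f(x) = 2x^2 - 2x + 8
f'(x) = 4x - 2
At x = -1:
f'(-1) = 4 * (-1) - 2
= -4 - 2
= -6

-6


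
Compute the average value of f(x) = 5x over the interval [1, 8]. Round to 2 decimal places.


Average value = 1/(b-a) * integral from a to b of f(x) dx
First compute the integral of 5x:
F(x) = (5/2)x^2
F(8) = 5/2 * 64 + 0 * 8 = 160
F(1) = 5/2 * 1 + 0 * 1 = 5/2
Integral = 160 - 5/2 = 315/2
Average = (315/2) / (8 - 1) = (315/2) / 7
= 45/2 = 22.50

22.50


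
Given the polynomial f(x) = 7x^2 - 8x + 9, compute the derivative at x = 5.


Differentiate term by term using power and sum rules:
f(x) = 7x^2 - 8x + 9
f'(x) = 14x - 8
Substitute x = 5:
f'(5) = 14 * 5 - 8
= 70 - 8
= 62

62


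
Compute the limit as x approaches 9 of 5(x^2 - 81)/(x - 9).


Direct substitution gives 0/0, so we factor the numerator.
Factor: 5(x^2 - 81) = 5 * (x - 9)(x + 9)
Cancel the common factor (x - 9):
5(x^2 - 81)/(x - 9) = 5 * (x + 9)
Now substitute x = 9:
= 5 * (9 + 9) = 90

90


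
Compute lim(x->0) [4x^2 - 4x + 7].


Since polynomials are continuous, we use direct substitution.
lim(x->0) of 4x^2 - 4x + 7
= 4 * 0^2 - 4 * 0 + 7
= 0 + 0 + 7
= 7

7


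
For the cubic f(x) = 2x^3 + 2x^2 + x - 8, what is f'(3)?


Differentiate f(x) = 2x^3 + 2x^2 + x - 8 term by term:
f'(x) = 6x^2 + 4x + 1
Substitute x = 3:
f'(3) = 6 * 3^2 + 4 * 3 + 1
= 54 + 12 + 1
= 67

67


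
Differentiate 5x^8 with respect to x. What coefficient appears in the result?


We apply the power rule: d/dx [ax^n] = a*n * x^(n-1)
d/dx [5x^8]
= 5 * 8 * x^(8-1)
= 40x^7
The coefficient is 40

40


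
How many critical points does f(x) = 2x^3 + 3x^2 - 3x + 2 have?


Find where f'(x) = 0:
f(x) = 2x^3 + 3x^2 - 3x + 2
f'(x) = 6x^2 + 6x - 3
This is a quadratic in x. Use the discriminant to count real roots.
Discriminant = (6)^2 - 4 * 6 * (-3)
= 36 - (-72)
= 108
Since discriminant > 0, f'(x) = 0 has 2 real solutions.
Number of critical points: 2

2


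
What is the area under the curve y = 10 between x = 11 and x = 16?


The area under a constant function y = 10 is a rectangle.
Width = 16 - 11 = 5
Height = 10
Area = width * height
= 5 * 10
= 50

50


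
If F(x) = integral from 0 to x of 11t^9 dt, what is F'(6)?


By the Fundamental Theorem of Calculus (Part 1):
If F(x) = integral from 0 to x of f(t) dt, then F'(x) = f(x)
Here f(t) = 11t^9
So F'(x) = 11x^9
Evaluate at x = 6:
F'(6) = 11 * 6^9
= 11 * 10077696
= 110854656

110854656


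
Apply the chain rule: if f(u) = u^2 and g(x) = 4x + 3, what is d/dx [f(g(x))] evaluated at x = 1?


Using the chain rule: (f(g(x)))' = f'(g(x)) * g'(x)
First, find g(1):
g(1) = 4 * 1 + 3 = 7
Next, f'(u) = 2u
And g'(x) = 4
So f'(g(1)) * g'(1)
= 2 * 7 * 4
= 56

56


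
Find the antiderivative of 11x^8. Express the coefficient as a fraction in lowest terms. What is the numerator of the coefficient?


Apply the power rule for integration:
integral of ax^n dx = a/(n+1) * x^(n+1) + C
integral of 11x^8 dx
= 11/9 * x^9 + C
The coefficient in lowest terms is 11/9, and its numerator is 11

11


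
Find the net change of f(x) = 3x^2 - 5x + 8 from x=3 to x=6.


Net change = f(b) - f(a)
f(x) = 3x^2 - 5x + 8
Compute f(6):
f(6) = 3 * 6^2 - 5 * 6 + 8
= 108 - 30 + 8
= 86
Compute f(3):
f(3) = 3 * 3^2 - 5 * 3 + 8
= 27 - 15 + 8
= 20
Net change = 86 - 20 = 66

66


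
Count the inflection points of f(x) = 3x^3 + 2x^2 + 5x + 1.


Inflection points occur where f''(x) = 0 and concavity changes.
f(x) = 3x^3 + 2x^2 + 5x + 1
f'(x) = 9x^2 + 4x + 5
f''(x) = 18x + 4
Set f''(x) = 0:
18x + 4 = 0
x = -4 / 18 = -2/9
Since f''(x) is linear (degree 1), it changes sign at this point.
Therefore there is exactly 1 inflection point.

1


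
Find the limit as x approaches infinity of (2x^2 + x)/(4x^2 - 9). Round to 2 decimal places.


For limits at infinity with equal-degree polynomials,
we compare leading coefficients.
Numerator leading term: 2x^2
Denominator leading term: 4x^2
Divide both by x^2:
lim = (2 + 1/x) / (4 - 9/x^2)
As x -> infinity, the 1/x and 1/x^2 terms vanish:
= 2/4 = 1/2 = 0.50

0.50


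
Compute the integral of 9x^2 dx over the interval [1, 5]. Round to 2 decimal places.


Find the antiderivative of 9x^2:
F(x) = 9/3 * x^3
Apply the Fundamental Theorem of Calculus:
F(5) - F(1)
= 9/3 * 5^3 - 9/3 * 1^3
= 9/3 * (125 - 1)
= 9/3 * 124
= 372 = 372.00

372.00


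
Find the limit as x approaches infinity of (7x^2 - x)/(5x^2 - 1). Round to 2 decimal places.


For limits at infinity with equal-degree polynomials,
we compare leading coefficients.
Numerator leading term: 7x^2
Denominator leading term: 5x^2
Divide both by x^2:
lim = (7 - 1/x) / (5 - 1/x^2)
As x -> infinity, the 1/x and 1/x^2 terms vanish:
= 7/5 = 1.40

1.40


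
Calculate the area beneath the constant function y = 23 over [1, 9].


The area under a constant function y = 23 is a rectangle.
Width = 9 - 1 = 8
Height = 23
Area = width * height
= 8 * 23
= 184

184


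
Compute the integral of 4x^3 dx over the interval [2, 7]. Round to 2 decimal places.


Find the antiderivative of 4x^3:
F(x) = 4/4 * x^4
Apply the Fundamental Theorem of Calculus:
F(7) - F(2)
= 4/4 * 7^4 - 4/4 * 2^4
= 4/4 * (2401 - 16)
= 4/4 * 2385
= 2385 = 2385.00

2385.00


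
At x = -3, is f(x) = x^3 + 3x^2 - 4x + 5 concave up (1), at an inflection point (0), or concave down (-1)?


Concavity is determined by the sign of f''(x).
f(x) = x^3 + 3x^2 - 4x + 5
f'(x) = 3x^2 + 6x - 4
f''(x) = 6x + 6
f''(-3) = 6 * (-3) + 6
= -18 + 6
= -12
Since f''(-3) < 0, the function is concave down (-1)

-1


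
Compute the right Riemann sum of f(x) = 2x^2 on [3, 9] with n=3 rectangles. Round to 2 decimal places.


Right Riemann sum uses right endpoints of each subinterval.
Interval: [3, 9], n = 3
dx = (9 - 3) / 3 = 2
Right endpoints: [5, 7, 9]
f values: [50, 98, 162]
Sum = dx * (sum of f values)
= 2 * 310
= 620 = 620.00

620.00


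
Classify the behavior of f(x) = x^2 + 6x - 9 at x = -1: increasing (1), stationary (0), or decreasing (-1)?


Compute f'(x) to determine behavior:
f'(x) = 2x + 6
f'(-1) = 2 * (-1) + 6
= -2 + 6
= 4
Since f'(-1) > 0, the function is increasing (1)

1


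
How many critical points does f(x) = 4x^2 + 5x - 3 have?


Find where f'(x) = 0:
f'(x) = 8x + 5
Set f'(x) = 0:
8x + 5 = 0
x = -5 / 8 = -5/8
This is a linear equation in x, so there is exactly one solution.
Number of critical points: 1

1


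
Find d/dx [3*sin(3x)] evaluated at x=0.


Apply the chain rule to differentiate 3*sin(3x):
d/dx [3*sin(3x)]
= 3 * cos(3x) * d/dx(3x)
= 3 * 3 * cos(3x)
= 9 * cos(3x)
Evaluate at x = 0:
= 9 * cos(0)
= 9 * 1
= 9

9


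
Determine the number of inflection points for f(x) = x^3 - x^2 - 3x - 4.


Inflection points occur where f''(x) = 0 and concavity changes.
f(x) = x^3 - x^2 - 3x - 4
f'(x) = 3x^2 - 2x - 3
f''(x) = 6x - 2
Set f''(x) = 0:
6x - 2 = 0
x = 2 / 6 = 1/3
Since f''(x) is linear (degree 1), it changes sign at this point.
Therefore there is exactly 1 inflection point.

1


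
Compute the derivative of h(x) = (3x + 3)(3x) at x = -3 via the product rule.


Let u(x) = 3x + 3 and v(x) = 3x
u'(x) = 3
v'(x) = 3
Product rule: h'(x) = u'(x)*v(x) + u(x)*v'(x)
= 3 * (3x) + (3x + 3) * 3
At x = -3:
u(-3) = 3 * (-3) + 3 = -6
v(-3) = 3 * (-3) + 0 = -9
h'(-3) = 3 * (-9) + (-6) * 3
= -27 - 18
= -45

-45


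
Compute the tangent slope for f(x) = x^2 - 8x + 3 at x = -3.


The slope of the tangent line equals f'(x) at the point.
f(x) = x^2 - 8x + 3
f'(x) = 2x - 8
At x = -3:
f'(-3) = 2 * (-3) - 8
= -6 - 8
= -14

-14


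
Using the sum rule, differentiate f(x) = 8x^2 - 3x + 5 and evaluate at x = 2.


Differentiate term by term using power and sum rules:
f(x) = 8x^2 - 3x + 5
f'(x) = 16x - 3
Substitute x = 2:
f'(2) = 16 * 2 - 3
= 32 - 3
= 29

29


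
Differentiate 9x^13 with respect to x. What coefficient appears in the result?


We apply the power rule: d/dx [ax^n] = a*n * x^(n-1)
d/dx [9x^13]
= 9 * 13 * x^(13-1)
= 117x^12
The coefficient is 117

117


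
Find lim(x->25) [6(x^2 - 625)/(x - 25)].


Direct substitution gives 0/0, so we factor the numerator.
Factor: 6(x^2 - 625) = 6 * (x - 25)(x + 25)
Cancel the common factor (x - 25):
6(x^2 - 625)/(x - 25) = 6 * (x + 25)
Now substitute x = 25:
= 6 * (25 + 25) = 300

300


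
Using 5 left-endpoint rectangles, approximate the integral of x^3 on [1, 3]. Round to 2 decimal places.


Left Riemann sum uses left endpoints of each subinterval.
Interval: [1, 3], n = 5
dx = (3 - 1) / 5 = 2/5
Left endpoints: [1, 7/5, 9/5, 11/5, 13/5]
f values: [1, 343/125, 729/125, 1331/125, 2197/125]
Sum = dx * (sum of f values)
= 2/5 * 189/5
= 378/25 = 15.12

15.12


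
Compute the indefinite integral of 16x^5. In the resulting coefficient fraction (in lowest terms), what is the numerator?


Apply the power rule for integration:
integral of ax^n dx = a/(n+1) * x^(n+1) + C
integral of 16x^5 dx
= 16/6 * x^6 + C
= 8/3 * x^6 + C
The coefficient in lowest terms is 8/3, and its numerator is 8

8


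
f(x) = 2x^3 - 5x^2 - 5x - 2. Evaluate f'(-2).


Differentiate f(x) = 2x^3 - 5x^2 - 5x - 2 term by term:
f'(x) = 6x^2 - 10x - 5
Substitute x = -2:
f'(-2) = 6 * (-2)^2 - 10 * (-2) - 5
= 24 + 20 - 5
= 39

39


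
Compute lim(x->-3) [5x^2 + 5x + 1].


Since polynomials are continuous, we use direct substitution.
lim(x->-3) of 5x^2 + 5x + 1
= 5 * (-3)^2 + 5 * (-3) + 1
= 45 - 15 + 1
= 31

31


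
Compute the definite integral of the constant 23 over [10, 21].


The integral of a constant k over [a, b] equals k * (b - a).
integral from 10 to 21 of 23 dx
= 23 * (21 - 10)
= 23 * 11
= 253

253


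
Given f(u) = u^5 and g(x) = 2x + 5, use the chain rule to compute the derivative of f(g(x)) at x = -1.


Using the chain rule: (f(g(x)))' = f'(g(x)) * g'(x)
First, find g(-1):
g(-1) = 2 * (-1) + 5 = 3
Next, f'(u) = 5u^4
And g'(x) = 2
So f'(g(-1)) * g'(-1)
= 5 * 3^4 * 2
= 5 * 81 * 2
= 810

810


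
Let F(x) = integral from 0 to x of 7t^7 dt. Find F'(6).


By the Fundamental Theorem of Calculus (Part 1):
If F(x) = integral from 0 to x of f(t) dt, then F'(x) = f(x)
Here f(t) = 7t^7
So F'(x) = 7x^7
Evaluate at x = 6:
F'(6) = 7 * 6^7
= 7 * 279936
= 1959552

1959552


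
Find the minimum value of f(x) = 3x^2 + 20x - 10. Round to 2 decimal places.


For a quadratic f(x) = ax^2 + bx + c with a > 0, the minimum is at the vertex.
Vertex x-coordinate: x = -b/(2a)
x = -(20) / (2 * 3)
x = -20/6 = -10/3
Substitute back to find the minimum value:
f(-10/3) = 3 * (-10/3)^2 + 20 * (-10/3) - 10
= 100/3 - 200/3 - 10
= -130/3 ≈ -43.33

-43.33


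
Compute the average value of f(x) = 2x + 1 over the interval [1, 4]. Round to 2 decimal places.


Average value = 1/(b-a) * integral from a to b of f(x) dx
First compute the integral of 2x + 1:
F(x) = x^2 + x
F(4) = 1 * 16 + 1 * 4 = 20
F(1) = 1 * 1 + 1 * 1 = 2
Integral = 20 - 2 = 18
Average = 18 / (4 - 1) = 18 / 3
= 6 = 6.00

6.00


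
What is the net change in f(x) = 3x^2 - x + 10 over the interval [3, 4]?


Net change = f(b) - f(a)
f(x) = 3x^2 - x + 10
Compute f(4):
f(4) = 3 * 4^2 - 1 * 4 + 10
= 48 - 4 + 10
= 54
Compute f(3):
f(3) = 3 * 3^2 - 1 * 3 + 10
= 27 - 3 + 10
= 34
Net change = 54 - 34 = 20

20


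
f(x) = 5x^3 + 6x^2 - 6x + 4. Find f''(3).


First derivative:
f'(x) = 15x^2 + 12x - 6
Second derivative:
f''(x) = 30x + 12
Substitute x = 3:
f''(3) = 30 * 3 + 12
= 90 + 12
= 102

102


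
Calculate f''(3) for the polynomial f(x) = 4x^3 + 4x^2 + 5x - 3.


First derivative:
f'(x) = 12x^2 + 8x + 5
Second derivative:
f''(x) = 24x + 8
Substitute x = 3:
f''(3) = 24 * 3 + 8
= 72 + 8
= 80

80


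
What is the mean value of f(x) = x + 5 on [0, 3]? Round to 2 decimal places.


Average value = 1/(b-a) * integral from a to b of f(x) dx
First compute the integral of x + 5:
F(x) = (1/2)x^2 + 5x
F(3) = 1/2 * 9 + 5 * 3 = 39/2
F(0) = 1/2 * 0 + 5 * 0 = 0
Integral = 39/2 - 0 = 39/2
Average = (39/2) / (3 - 0) = (39/2) / 3
= 13/2 = 6.50

6.50


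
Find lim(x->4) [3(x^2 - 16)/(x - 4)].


Direct substitution gives 0/0, so we factor the numerator.
Factor: 3(x^2 - 16) = 3 * (x - 4)(x + 4)
Cancel the common factor (x - 4):
3(x^2 - 16)/(x - 4) = 3 * (x + 4)
Now substitute x = 4:
= 3 * (4 + 4) = 24

24


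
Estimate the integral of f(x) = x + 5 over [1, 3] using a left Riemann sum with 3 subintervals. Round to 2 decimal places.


Left Riemann sum uses left endpoints of each subinterval.
Interval: [1, 3], n = 3
dx = (3 - 1) / 3 = 2/3
Left endpoints: [1, 5/3, 7/3]
f values: [6, 20/3, 22/3]
Sum = dx * (sum of f values)
= 2/3 * 20
= 40/3 ≈ 13.33

13.33


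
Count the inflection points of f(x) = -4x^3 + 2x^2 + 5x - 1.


Inflection points occur where f''(x) = 0 and concavity changes.
f(x) = -4x^3 + 2x^2 + 5x - 1
f'(x) = -12x^2 + 4x + 5
f''(x) = -24x + 4
Set f''(x) = 0:
-24x + 4 = 0
x = -4 / (-24) = 1/6
Since f''(x) is linear (degree 1), it changes sign at this point.
Therefore there is exactly 1 inflection point.

1


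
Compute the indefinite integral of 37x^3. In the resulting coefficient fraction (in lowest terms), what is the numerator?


Apply the power rule for integration:
integral of ax^n dx = a/(n+1) * x^(n+1) + C
integral of 37x^3 dx
= 37/4 * x^4 + C
The coefficient in lowest terms is 37/4, and its numerator is 37

37


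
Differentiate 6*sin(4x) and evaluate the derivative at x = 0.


Apply the chain rule to differentiate 6*sin(4x):
d/dx [6*sin(4x)]
= 6 * cos(4x) * d/dx(4x)
= 6 * 4 * cos(4x)
= 24 * cos(4x)
Evaluate at x = 0:
= 24 * cos(0)
= 24 * 1
= 24

24


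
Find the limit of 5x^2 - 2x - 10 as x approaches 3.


Since polynomials are continuous, we use direct substitution.
lim(x->3) of 5x^2 - 2x - 10
= 5 * 3^2 - 2 * 3 - 10
= 45 - 6 - 10
= 29

29


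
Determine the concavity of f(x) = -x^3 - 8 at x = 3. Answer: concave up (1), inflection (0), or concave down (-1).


Concavity is determined by the sign of f''(x).
f(x) = -x^3 - 8
f'(x) = -3x^2
f''(x) = -6x
f''(3) = -6 * 3 + 0
= -18 + 0
= -18
Since f''(3) < 0, the function is concave down (-1)

-1


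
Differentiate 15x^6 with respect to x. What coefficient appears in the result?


We apply the power rule: d/dx [ax^n] = a*n * x^(n-1)
d/dx [15x^6]
= 15 * 6 * x^(6-1)
= 90x^5
The coefficient is 90

90


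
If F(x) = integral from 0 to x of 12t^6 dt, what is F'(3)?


By the Fundamental Theorem of Calculus (Part 1):
If F(x) = integral from 0 to x of f(t) dt, then F'(x) = f(x)
Here f(t) = 12t^6
So F'(x) = 12x^6
Evaluate at x = 3:
F'(3) = 12 * 3^6
= 12 * 729
= 8748

8748


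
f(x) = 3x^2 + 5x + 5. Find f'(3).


Differentiate term by term using power and sum rules:
f(x) = 3x^2 + 5x + 5
f'(x) = 6x + 5
Substitute x = 3:
f'(3) = 6 * 3 + 5
= 18 + 5
= 23

23


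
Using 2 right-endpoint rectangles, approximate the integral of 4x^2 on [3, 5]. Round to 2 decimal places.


Right Riemann sum uses right endpoints of each subinterval.
Interval: [3, 5], n = 2
dx = (5 - 3) / 2 = 1
Right endpoints: [4, 5]
f values: [64, 100]
Sum = dx * (sum of f values)
= 1 * 164
= 164 = 164.00

164.00


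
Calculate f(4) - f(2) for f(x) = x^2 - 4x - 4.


Net change = f(b) - f(a)
f(x) = x^2 - 4x - 4
Compute f(4):
f(4) = 1 * 4^2 - 4 * 4 - 4
= 16 - 16 - 4
= -4
Compute f(2):
f(2) = 1 * 2^2 - 4 * 2 - 4
= 4 - 8 - 4
= -8
Net change = -4 - (-8) = 4

4


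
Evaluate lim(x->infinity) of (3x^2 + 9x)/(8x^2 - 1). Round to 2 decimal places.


For limits at infinity with equal-degree polynomials,
we compare leading coefficients.
Numerator leading term: 3x^2
Denominator leading term: 8x^2
Divide both by x^2:
lim = (3 + 9/x) / (8 - 1/x^2)
As x -> infinity, the 1/x and 1/x^2 terms vanish:
= 3/8 ≈ 0.38

0.38


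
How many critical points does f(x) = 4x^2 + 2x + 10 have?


Find where f'(x) = 0:
f'(x) = 8x + 2
Set f'(x) = 0:
8x + 2 = 0
x = -2 / 8 = -1/4
This is a linear equation in x, so there is exactly one solution.
Number of critical points: 1

1


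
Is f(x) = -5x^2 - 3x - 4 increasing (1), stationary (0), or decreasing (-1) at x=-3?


Compute f'(x) to determine behavior:
f'(x) = -10x - 3
f'(-3) = -10 * (-3) - 3
= 30 - 3
= 27
Since f'(-3) > 0, the function is increasing (1)

1


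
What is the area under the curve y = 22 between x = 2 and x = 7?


The area under a constant function y = 22 is a rectangle.
Width = 7 - 2 = 5
Height = 22
Area = width * height
= 5 * 22
= 110

110


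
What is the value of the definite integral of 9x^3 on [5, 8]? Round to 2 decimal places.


Find the antiderivative of 9x^3:
F(x) = 9/4 * x^4
Apply the Fundamental Theorem of Calculus:
F(8) - F(5)
= 9/4 * 8^4 - 9/4 * 5^4
= 9/4 * (4096 - 625)
= 9/4 * 3471
= 31239/4 = 7809.75

7809.75


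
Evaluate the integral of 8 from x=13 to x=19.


The integral of a constant k over [a, b] equals k * (b - a).
integral from 13 to 19 of 8 dx
= 8 * (19 - 13)
= 8 * 6
= 48

48


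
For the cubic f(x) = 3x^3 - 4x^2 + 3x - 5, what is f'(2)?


Differentiate f(x) = 3x^3 - 4x^2 + 3x - 5 term by term:
f'(x) = 9x^2 - 8x + 3
Substitute x = 2:
f'(2) = 9 * 2^2 - 8 * 2 + 3
= 36 - 16 + 3
= 23

23


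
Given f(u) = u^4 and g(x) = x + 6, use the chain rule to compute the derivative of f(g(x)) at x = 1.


Using the chain rule: (f(g(x)))' = f'(g(x)) * g'(x)
First, find g(1):
g(1) = 1 * 1 + 6 = 7
Next, f'(u) = 4u^3
And g'(x) = 1
So f'(g(1)) * g'(1)
= 4 * 7^3 * 1
= 4 * 343 * 1
= 1372

1372


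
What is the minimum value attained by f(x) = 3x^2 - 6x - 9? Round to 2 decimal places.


For a quadratic f(x) = ax^2 + bx + c with a > 0, the minimum is at the vertex.
Vertex x-coordinate: x = -b/(2a)
x = -(-6) / (2 * 3)
x = 6/6 = 1
Substitute back to find the minimum value:
f(1) = 3 * 1^2 - 6 * 1 - 9
= 3 - 6 - 9
= -12 = -12.00

-12.00


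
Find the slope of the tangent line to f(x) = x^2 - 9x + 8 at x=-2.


The slope of the tangent line equals f'(x) at the point.
f(x) = x^2 - 9x + 8
f'(x) = 2x - 9
At x = -2:
f'(-2) = 2 * (-2) - 9
= -4 - 9
= -13

-13


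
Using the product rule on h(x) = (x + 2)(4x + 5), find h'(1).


Let u(x) = x + 2 and v(x) = 4x + 5
u'(x) = 1
v'(x) = 4
Product rule: h'(x) = u'(x)*v(x) + u(x)*v'(x)
= 1 * (4x + 5) + (x + 2) * 4
At x = 1:
u(1) = 1 * 1 + 2 = 3
v(1) = 4 * 1 + 5 = 9
h'(1) = 1 * 9 + 3 * 4
= 9 + 12
= 21

21


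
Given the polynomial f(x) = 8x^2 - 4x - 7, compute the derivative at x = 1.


Differentiate term by term using power and sum rules:
f(x) = 8x^2 - 4x - 7
f'(x) = 16x - 4
Substitute x = 1:
f'(1) = 16 * 1 - 4
= 16 - 4
= 12

12


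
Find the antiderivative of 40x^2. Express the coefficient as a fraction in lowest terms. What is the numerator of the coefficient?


Apply the power rule for integration:
integral of ax^n dx = a/(n+1) * x^(n+1) + C
integral of 40x^2 dx
= 40/3 * x^3 + C
The coefficient in lowest terms is 40/3, and its numerator is 40

40


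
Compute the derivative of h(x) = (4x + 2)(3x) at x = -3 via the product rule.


Let u(x) = 4x + 2 and v(x) = 3x
u'(x) = 4
v'(x) = 3
Product rule: h'(x) = u'(x)*v(x) + u(x)*v'(x)
= 4 * (3x) + (4x + 2) * 3
At x = -3:
u(-3) = 4 * (-3) + 2 = -10
v(-3) = 3 * (-3) + 0 = -9
h'(-3) = 4 * (-9) + (-10) * 3
= -36 - 30
= -66

-66


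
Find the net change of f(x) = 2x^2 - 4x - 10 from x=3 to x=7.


Net change = f(b) - f(a)
f(x) = 2x^2 - 4x - 10
Compute f(7):
f(7) = 2 * 7^2 - 4 * 7 - 10
= 98 - 28 - 10
= 60
Compute f(3):
f(3) = 2 * 3^2 - 4 * 3 - 10
= 18 - 12 - 10
= -4
Net change = 60 - (-4) = 64

64


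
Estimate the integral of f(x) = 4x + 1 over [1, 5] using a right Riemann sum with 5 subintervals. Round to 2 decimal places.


Right Riemann sum uses right endpoints of each subinterval.
Interval: [1, 5], n = 5
dx = (5 - 1) / 5 = 4/5
Right endpoints: [9/5, 13/5, 17/5, 21/5, 5]
f values: [41/5, 57/5, 73/5, 89/5, 21]
Sum = dx * (sum of f values)
= 4/5 * 73
= 292/5 = 58.40

58.40


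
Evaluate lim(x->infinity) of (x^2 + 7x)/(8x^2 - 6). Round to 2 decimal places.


For limits at infinity with equal-degree polynomials,
we compare leading coefficients.
Numerator leading term: x^2
Denominator leading term: 8x^2
Divide both by x^2:
lim = (1 + 7/x) / (8 - 6/x^2)
As x -> infinity, the 1/x and 1/x^2 terms vanish:
= 1/8 ≈ 0.13

0.13


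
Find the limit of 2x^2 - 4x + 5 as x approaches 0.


Since polynomials are continuous, we use direct substitution.
lim(x->0) of 2x^2 - 4x + 5
= 2 * 0^2 - 4 * 0 + 5
= 0 + 0 + 5
= 5

5


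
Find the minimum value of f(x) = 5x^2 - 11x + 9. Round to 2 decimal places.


For a quadratic f(x) = ax^2 + bx + c with a > 0, the minimum is at the vertex.
Vertex x-coordinate: x = -b/(2a)
x = -(-11) / (2 * 5)
x = 11/10
Substitute back to find the minimum value:
f(11/10) = 5 * (11/10)^2 - 11 * (11/10) + 9
= 121/20 - 121/10 + 9
= 59/20 = 2.95

2.95


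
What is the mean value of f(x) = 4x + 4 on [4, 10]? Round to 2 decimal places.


Average value = 1/(b-a) * integral from a to b of f(x) dx
First compute the integral of 4x + 4:
F(x) = 2x^2 + 4x
F(10) = 2 * 100 + 4 * 10 = 240
F(4) = 2 * 16 + 4 * 4 = 48
Integral = 240 - 48 = 192
Average = 192 / (10 - 4) = 192 / 6
= 32 = 32.00

32.00


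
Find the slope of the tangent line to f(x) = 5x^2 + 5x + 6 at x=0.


The slope of the tangent line equals f'(x) at the point.
f(x) = 5x^2 + 5x + 6
f'(x) = 10x + 5
At x = 0:
f'(0) = 10 * 0 + 5
= 0 + 5
= 5

5


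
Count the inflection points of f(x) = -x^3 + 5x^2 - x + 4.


Inflection points occur where f''(x) = 0 and concavity changes.
f(x) = -x^3 + 5x^2 - x + 4
f'(x) = -3x^2 + 10x - 1
f''(x) = -6x + 10
Set f''(x) = 0:
-6x + 10 = 0
x = -10 / (-6) = 5/3
Since f''(x) is linear (degree 1), it changes sign at this point.
Therefore there is exactly 1 inflection point.

1


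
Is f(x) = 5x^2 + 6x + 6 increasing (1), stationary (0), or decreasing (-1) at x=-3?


Compute f'(x) to determine behavior:
f'(x) = 10x + 6
f'(-3) = 10 * (-3) + 6
= -30 + 6
= -24
Since f'(-3) < 0, the function is decreasing (-1)

-1


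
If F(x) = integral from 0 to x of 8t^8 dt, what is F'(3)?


By the Fundamental Theorem of Calculus (Part 1):
If F(x) = integral from 0 to x of f(t) dt, then F'(x) = f(x)
Here f(t) = 8t^8
So F'(x) = 8x^8
Evaluate at x = 3:
F'(3) = 8 * 3^8
= 8 * 6561
= 52488

52488


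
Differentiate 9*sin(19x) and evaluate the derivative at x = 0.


Apply the chain rule to differentiate 9*sin(19x):
d/dx [9*sin(19x)]
= 9 * cos(19x) * d/dx(19x)
= 9 * 19 * cos(19x)
= 171 * cos(19x)
Evaluate at x = 0:
= 171 * cos(0)
= 171 * 1
= 171

171


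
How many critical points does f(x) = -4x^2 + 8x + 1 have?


Find where f'(x) = 0:
f'(x) = -8x + 8
Set f'(x) = 0:
-8x + 8 = 0
x = -8 / (-8) = 1
This is a linear equation in x, so there is exactly one solution.
Number of critical points: 1

1


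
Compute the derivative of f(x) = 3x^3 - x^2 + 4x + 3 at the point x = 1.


Differentiate f(x) = 3x^3 - x^2 + 4x + 3 term by term:
f'(x) = 9x^2 - 2x + 4
Substitute x = 1:
f'(1) = 9 * 1^2 - 2 * 1 + 4
= 9 - 2 + 4
= 11

11


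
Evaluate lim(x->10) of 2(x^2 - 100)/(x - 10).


Direct substitution gives 0/0, so we factor the numerator.
Factor: 2(x^2 - 100) = 2 * (x - 10)(x + 10)
Cancel the common factor (x - 10):
2(x^2 - 100)/(x - 10) = 2 * (x + 10)
Now substitute x = 10:
= 2 * (10 + 10) = 40

40


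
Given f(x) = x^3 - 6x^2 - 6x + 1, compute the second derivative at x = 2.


First derivative:
f'(x) = 3x^2 - 12x - 6
Second derivative:
f''(x) = 6x - 12
Substitute x = 2:
f''(2) = 6 * 2 - 12
= 12 - 12
= 0

0


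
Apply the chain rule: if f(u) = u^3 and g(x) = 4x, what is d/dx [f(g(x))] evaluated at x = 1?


Using the chain rule: (f(g(x)))' = f'(g(x)) * g'(x)
First, find g(1):
g(1) = 4 * 1 + 0 = 4
Next, f'(u) = 3u^2
And g'(x) = 4
So f'(g(1)) * g'(1)
= 3 * 4^2 * 4
= 3 * 16 * 4
= 192

192


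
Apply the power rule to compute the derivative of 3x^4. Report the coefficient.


We apply the power rule: d/dx [ax^n] = a*n * x^(n-1)
d/dx [3x^4]
= 3 * 4 * x^(4-1)
= 12x^3
The coefficient is 12

12


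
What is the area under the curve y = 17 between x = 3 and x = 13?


The area under a constant function y = 17 is a rectangle.
Width = 13 - 3 = 10
Height = 17
Area = width * height
= 10 * 17
= 170

170


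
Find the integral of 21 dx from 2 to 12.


The integral of a constant k over [a, b] equals k * (b - a).
integral from 2 to 12 of 21 dx
= 21 * (12 - 2)
= 21 * 10
= 210

210


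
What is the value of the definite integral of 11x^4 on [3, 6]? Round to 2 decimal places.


Find the antiderivative of 11x^4:
F(x) = 11/5 * x^5
Apply the Fundamental Theorem of Calculus:
F(6) - F(3)
= 11/5 * 6^5 - 11/5 * 3^5
= 11/5 * (7776 - 243)
= 11/5 * 7533
= 82863/5 = 16572.60

16572.60


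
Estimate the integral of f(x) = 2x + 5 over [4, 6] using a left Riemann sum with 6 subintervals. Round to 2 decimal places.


Left Riemann sum uses left endpoints of each subinterval.
Interval: [4, 6], n = 6
dx = (6 - 4) / 6 = 1/3
Left endpoints: [4, 13/3, 14/3, 5, 16/3, 17/3]
f values: [13, 41/3, 43/3, 15, 47/3, 49/3]
Sum = dx * (sum of f values)
= 1/3 * 88
= 88/3 ≈ 29.33

29.33


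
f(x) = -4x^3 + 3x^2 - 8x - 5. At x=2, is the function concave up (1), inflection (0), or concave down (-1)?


Concavity is determined by the sign of f''(x).
f(x) = -4x^3 + 3x^2 - 8x - 5
f'(x) = -12x^2 + 6x - 8
f''(x) = -24x + 6
f''(2) = -24 * 2 + 6
= -48 + 6
= -42
Since f''(2) < 0, the function is concave down (-1)

-1


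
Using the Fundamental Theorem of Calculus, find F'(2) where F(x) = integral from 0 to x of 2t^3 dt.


By the Fundamental Theorem of Calculus (Part 1):
If F(x) = integral from 0 to x of f(t) dt, then F'(x) = f(x)
Here f(t) = 2t^3
So F'(x) = 2x^3
Evaluate at x = 2:
F'(2) = 2 * 2^3
= 2 * 8
= 16

16


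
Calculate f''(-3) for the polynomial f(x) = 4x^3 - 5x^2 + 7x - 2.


First derivative:
f'(x) = 12x^2 - 10x + 7
Second derivative:
f''(x) = 24x - 10
Substitute x = -3:
f''(-3) = 24 * (-3) - 10
= -72 - 10
= -82

-82


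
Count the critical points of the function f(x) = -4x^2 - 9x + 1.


Find where f'(x) = 0:
f'(x) = -8x - 9
Set f'(x) = 0:
-8x - 9 = 0
x = 9 / (-8) = -9/8
This is a linear equation in x, so there is exactly one solution.
Number of critical points: 1

1


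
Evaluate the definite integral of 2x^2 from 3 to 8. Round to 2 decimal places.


Find the antiderivative of 2x^2:
F(x) = 2/3 * x^3
Apply the Fundamental Theorem of Calculus:
F(8) - F(3)
= 2/3 * 8^3 - 2/3 * 3^3
= 2/3 * (512 - 27)
= 2/3 * 485
= 970/3 ≈ 323.33

323.33


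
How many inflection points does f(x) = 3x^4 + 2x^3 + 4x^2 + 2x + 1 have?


Inflection points occur where f''(x) = 0 and concavity changes.
f(x) = 3x^4 + 2x^3 + 4x^2 + 2x + 1
f'(x) = 12x^3 + 6x^2 + 8x + 2
f''(x) = 36x^2 + 12x + 8
This is a quadratic in x. Use the discriminant to count real roots.
Discriminant = (12)^2 - 4 * 36 * 8
= 144 - 1152
= -1008
Since discriminant < 0, f''(x) = 0 has no real solutions.
Number of inflection points: 0

0


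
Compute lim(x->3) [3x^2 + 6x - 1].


Since polynomials are continuous, we use direct substitution.
lim(x->3) of 3x^2 + 6x - 1
= 3 * 3^2 + 6 * 3 - 1
= 27 + 18 - 1
= 44

44


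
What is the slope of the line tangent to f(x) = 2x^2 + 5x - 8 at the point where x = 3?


The slope of the tangent line equals f'(x) at the point.
f(x) = 2x^2 + 5x - 8
f'(x) = 4x + 5
At x = 3:
f'(3) = 4 * 3 + 5
= 12 + 5
= 17

17


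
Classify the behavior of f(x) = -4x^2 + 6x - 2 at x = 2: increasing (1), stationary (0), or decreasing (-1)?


Compute f'(x) to determine behavior:
f'(x) = -8x + 6
f'(2) = -8 * 2 + 6
= -16 + 6
= -10
Since f'(2) < 0, the function is decreasing (-1)

-1


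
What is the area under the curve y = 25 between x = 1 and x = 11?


The area under a constant function y = 25 is a rectangle.
Width = 11 - 1 = 10
Height = 25
Area = width * height
= 10 * 25
= 250

250


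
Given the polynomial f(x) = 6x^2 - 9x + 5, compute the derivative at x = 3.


Differentiate term by term using power and sum rules:
f(x) = 6x^2 - 9x + 5
f'(x) = 12x - 9
Substitute x = 3:
f'(3) = 12 * 3 - 9
= 36 - 9
= 27

27


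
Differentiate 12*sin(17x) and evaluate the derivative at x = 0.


Apply the chain rule to differentiate 12*sin(17x):
d/dx [12*sin(17x)]
= 12 * cos(17x) * d/dx(17x)
= 12 * 17 * cos(17x)
= 204 * cos(17x)
Evaluate at x = 0:
= 204 * cos(0)
= 204 * 1
= 204

204


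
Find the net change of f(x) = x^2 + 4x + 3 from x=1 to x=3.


Net change = f(b) - f(a)
f(x) = x^2 + 4x + 3
Compute f(3):
f(3) = 1 * 3^2 + 4 * 3 + 3
= 9 + 12 + 3
= 24
Compute f(1):
f(1) = 1 * 1^2 + 4 * 1 + 3
= 1 + 4 + 3
= 8
Net change = 24 - 8 = 16

16


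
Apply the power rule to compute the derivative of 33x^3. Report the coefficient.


We apply the power rule: d/dx [ax^n] = a*n * x^(n-1)
d/dx [33x^3]
= 33 * 3 * x^(3-1)
= 99x^2
The coefficient is 99

99


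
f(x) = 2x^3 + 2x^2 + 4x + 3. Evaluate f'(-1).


Differentiate f(x) = 2x^3 + 2x^2 + 4x + 3 term by term:
f'(x) = 6x^2 + 4x + 4
Substitute x = -1:
f'(-1) = 6 * (-1)^2 + 4 * (-1) + 4
= 6 - 4 + 4
= 6

6


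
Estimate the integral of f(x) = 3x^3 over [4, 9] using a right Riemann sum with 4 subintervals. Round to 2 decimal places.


Right Riemann sum uses right endpoints of each subinterval.
Interval: [4, 9], n = 4
dx = (9 - 4) / 4 = 5/4
Right endpoints: [21/4, 13/2, 31/4, 9]
f values: [27783/64, 6591/8, 89373/64, 2187]
Sum = dx * (sum of f values)
= 5/4 * 77463/16
= 387315/64 ≈ 6051.80

6051.80


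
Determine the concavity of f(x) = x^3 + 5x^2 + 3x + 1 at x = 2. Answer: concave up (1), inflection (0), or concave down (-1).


Concavity is determined by the sign of f''(x).
f(x) = x^3 + 5x^2 + 3x + 1
f'(x) = 3x^2 + 10x + 3
f''(x) = 6x + 10
f''(2) = 6 * 2 + 10
= 12 + 10
= 22
Since f''(2) > 0, the function is concave up (1)

1


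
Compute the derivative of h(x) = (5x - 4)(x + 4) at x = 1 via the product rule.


Let u(x) = 5x - 4 and v(x) = x + 4
u'(x) = 5
v'(x) = 1
Product rule: h'(x) = u'(x)*v(x) + u(x)*v'(x)
= 5 * (x + 4) + (5x - 4) * 1
At x = 1:
u(1) = 5 * 1 - 4 = 1
v(1) = 1 * 1 + 4 = 5
h'(1) = 5 * 5 + 1 * 1
= 25 + 1
= 26

26


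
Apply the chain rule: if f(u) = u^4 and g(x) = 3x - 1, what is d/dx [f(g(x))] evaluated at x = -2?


Using the chain rule: (f(g(x)))' = f'(g(x)) * g'(x)
First, find g(-2):
g(-2) = 3 * (-2) - 1 = -7
Next, f'(u) = 4u^3
And g'(x) = 3
So f'(g(-2)) * g'(-2)
= 4 * (-7)^3 * 3
= 4 * (-343) * 3
= -4116

-4116


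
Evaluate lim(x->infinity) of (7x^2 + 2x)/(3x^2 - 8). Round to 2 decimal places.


For limits at infinity with equal-degree polynomials,
we compare leading coefficients.
Numerator leading term: 7x^2
Denominator leading term: 3x^2
Divide both by x^2:
lim = (7 + 2/x) / (3 - 8/x^2)
As x -> infinity, the 1/x and 1/x^2 terms vanish:
= 7/3 ≈ 2.33

2.33


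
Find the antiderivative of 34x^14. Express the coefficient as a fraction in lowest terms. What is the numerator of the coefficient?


Apply the power rule for integration:
integral of ax^n dx = a/(n+1) * x^(n+1) + C
integral of 34x^14 dx
= 34/15 * x^15 + C
The coefficient in lowest terms is 34/15, and its numerator is 34

34


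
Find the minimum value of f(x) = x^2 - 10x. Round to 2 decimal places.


For a quadratic f(x) = ax^2 + bx + c with a > 0, the minimum is at the vertex.
Vertex x-coordinate: x = -b/(2a)
x = -(-10) / (2 * 1)
x = 10/2 = 5
Substitute back to find the minimum value:
f(5) = 1 * 5^2 - 10 * 5 + 0
= 25 - 50 + 0
= -25 = -25.00

-25.00


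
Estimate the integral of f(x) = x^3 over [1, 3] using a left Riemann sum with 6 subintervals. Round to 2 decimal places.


Left Riemann sum uses left endpoints of each subinterval.
Interval: [1, 3], n = 6
dx = (3 - 1) / 6 = 1/3
Left endpoints: [1, 4/3, 5/3, 2, 7/3, 8/3]
f values: [1, 64/27, 125/27, 8, 343/27, 512/27]
Sum = dx * (sum of f values)
= 1/3 * 143/3
= 143/9 ≈ 15.89

15.89


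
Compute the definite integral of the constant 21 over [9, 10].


The integral of a constant k over [a, b] equals k * (b - a).
integral from 9 to 10 of 21 dx
= 21 * (10 - 9)
= 21 * 1
= 21

21


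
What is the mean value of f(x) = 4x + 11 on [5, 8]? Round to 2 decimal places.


Average value = 1/(b-a) * integral from a to b of f(x) dx
First compute the integral of 4x + 11:
F(x) = 2x^2 + 11x
F(8) = 2 * 64 + 11 * 8 = 216
F(5) = 2 * 25 + 11 * 5 = 105
Integral = 216 - 105 = 111
Average = 111 / (8 - 5) = 111 / 3
= 37 = 37.00

37.00


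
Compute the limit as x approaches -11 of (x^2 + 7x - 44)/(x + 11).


Direct substitution gives 0/0, so we factor the numerator.
Factor: (x^2 + 7x - 44) = (x + 11)(x - 4)
Cancel the common factor (x + 11):
(x^2 + 7x - 44)/(x + 11) = (x - 4)
Now substitute x = -11:
= (-11) - (4) = -15

-15


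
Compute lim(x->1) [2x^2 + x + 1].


Since polynomials are continuous, we use direct substitution.
lim(x->1) of 2x^2 + x + 1
= 2 * 1^2 + 1 * 1 + 1
= 2 + 1 + 1
= 4

4


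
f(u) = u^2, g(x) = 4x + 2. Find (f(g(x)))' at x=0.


Using the chain rule: (f(g(x)))' = f'(g(x)) * g'(x)
First, find g(0):
g(0) = 4 * 0 + 2 = 2
Next, f'(u) = 2u
And g'(x) = 4
So f'(g(0)) * g'(0)
= 2 * 2 * 4
= 16

16


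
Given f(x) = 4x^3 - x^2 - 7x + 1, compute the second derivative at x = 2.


First derivative:
f'(x) = 12x^2 - 2x - 7
Second derivative:
f''(x) = 24x - 2
Substitute x = 2:
f''(2) = 24 * 2 - 2
= 48 - 2
= 46

46


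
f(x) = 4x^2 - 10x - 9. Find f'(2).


Differentiate term by term using power and sum rules:
f(x) = 4x^2 - 10x - 9
f'(x) = 8x - 10
Substitute x = 2:
f'(2) = 8 * 2 - 10
= 16 - 10
= 6

6


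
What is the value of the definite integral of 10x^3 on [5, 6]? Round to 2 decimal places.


Find the antiderivative of 10x^3:
F(x) = 10/4 * x^4
Apply the Fundamental Theorem of Calculus:
F(6) - F(5)
= 10/4 * 6^4 - 10/4 * 5^4
= 10/4 * (1296 - 625)
= 10/4 * 671
= 3355/2 = 1677.50

1677.50


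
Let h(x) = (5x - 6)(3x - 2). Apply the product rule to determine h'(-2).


Let u(x) = 5x - 6 and v(x) = 3x - 2
u'(x) = 5
v'(x) = 3
Product rule: h'(x) = u'(x)*v(x) + u(x)*v'(x)
= 5 * (3x - 2) + (5x - 6) * 3
At x = -2:
u(-2) = 5 * (-2) - 6 = -16
v(-2) = 3 * (-2) - 2 = -8
h'(-2) = 5 * (-8) + (-16) * 3
= -40 - 48
= -88

-88


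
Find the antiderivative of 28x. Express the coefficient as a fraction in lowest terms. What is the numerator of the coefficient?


Apply the power rule for integration:
integral of ax^n dx = a/(n+1) * x^(n+1) + C
integral of 28x dx
= 28/2 * x^2 + C
= 14 * x^2 + C
The coefficient in lowest terms is 14 = 14/1, so its numerator is 14

14


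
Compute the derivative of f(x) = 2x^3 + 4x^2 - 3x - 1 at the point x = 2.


Differentiate f(x) = 2x^3 + 4x^2 - 3x - 1 term by term:
f'(x) = 6x^2 + 8x - 3
Substitute x = 2:
f'(2) = 6 * 2^2 + 8 * 2 - 3
= 24 + 16 - 3
= 37

37


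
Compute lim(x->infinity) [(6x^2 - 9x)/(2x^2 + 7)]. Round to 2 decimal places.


For limits at infinity with equal-degree polynomials,
we compare leading coefficients.
Numerator leading term: 6x^2
Denominator leading term: 2x^2
Divide both by x^2:
lim = (6 - 9/x) / (2 + 7/x^2)
As x -> infinity, the 1/x and 1/x^2 terms vanish:
= 6/2 = 3 = 3.00

3.00


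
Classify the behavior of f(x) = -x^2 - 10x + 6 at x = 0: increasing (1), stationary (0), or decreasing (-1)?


Compute f'(x) to determine behavior:
f'(x) = -2x - 10
f'(0) = -2 * 0 - 10
= 0 - 10
= -10
Since f'(0) < 0, the function is decreasing (-1)

-1


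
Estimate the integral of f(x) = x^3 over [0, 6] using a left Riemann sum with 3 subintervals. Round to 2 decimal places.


Left Riemann sum uses left endpoints of each subinterval.
Interval: [0, 6], n = 3
dx = (6 - 0) / 3 = 2
Left endpoints: [0, 2, 4]
f values: [0, 8, 64]
Sum = dx * (sum of f values)
= 2 * 72
= 144 = 144.00

144.00


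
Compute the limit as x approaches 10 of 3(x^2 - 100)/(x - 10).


Direct substitution gives 0/0, so we factor the numerator.
Factor: 3(x^2 - 100) = 3 * (x - 10)(x + 10)
Cancel the common factor (x - 10):
3(x^2 - 100)/(x - 10) = 3 * (x + 10)
Now substitute x = 10:
= 3 * (10 + 10) = 60

60


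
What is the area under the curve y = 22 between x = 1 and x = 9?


The area under a constant function y = 22 is a rectangle.
Width = 9 - 1 = 8
Height = 22
Area = width * height
= 8 * 22
= 176

176


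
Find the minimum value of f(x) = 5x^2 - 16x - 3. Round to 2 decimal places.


For a quadratic f(x) = ax^2 + bx + c with a > 0, the minimum is at the vertex.
Vertex x-coordinate: x = -b/(2a)
x = -(-16) / (2 * 5)
x = 16/10 = 8/5
Substitute back to find the minimum value:
f(8/5) = 5 * (8/5)^2 - 16 * (8/5) - 3
= 64/5 - 128/5 - 3
= -79/5 = -15.80

-15.80


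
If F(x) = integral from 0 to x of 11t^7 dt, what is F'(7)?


By the Fundamental Theorem of Calculus (Part 1):
If F(x) = integral from 0 to x of f(t) dt, then F'(x) = f(x)
Here f(t) = 11t^7
So F'(x) = 11x^7
Evaluate at x = 7:
F'(7) = 11 * 7^7
= 11 * 823543
= 9058973

9058973


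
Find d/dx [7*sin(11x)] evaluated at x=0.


Apply the chain rule to differentiate 7*sin(11x):
d/dx [7*sin(11x)]
= 7 * cos(11x) * d/dx(11x)
= 7 * 11 * cos(11x)
= 77 * cos(11x)
Evaluate at x = 0:
= 77 * cos(0)
= 77 * 1
= 77

77


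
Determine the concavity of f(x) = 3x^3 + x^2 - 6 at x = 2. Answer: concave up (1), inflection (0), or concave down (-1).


Concavity is determined by the sign of f''(x).
f(x) = 3x^3 + x^2 - 6
f'(x) = 9x^2 + 2x
f''(x) = 18x + 2
f''(2) = 18 * 2 + 2
= 36 + 2
= 38
Since f''(2) > 0, the function is concave up (1)

1
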